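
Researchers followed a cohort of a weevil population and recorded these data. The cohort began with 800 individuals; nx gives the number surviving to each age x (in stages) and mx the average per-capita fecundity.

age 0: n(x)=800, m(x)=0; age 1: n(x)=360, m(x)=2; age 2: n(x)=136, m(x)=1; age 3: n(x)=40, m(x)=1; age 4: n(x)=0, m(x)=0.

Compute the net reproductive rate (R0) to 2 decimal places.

lx = nx/n0 = nx/800: 1, 0.45, 0.17, 0.05, 0
lx·mx by age: 0, 0.9, 0.17, 0.05, 0
R0 = Σ lx·mx = 1.12 → 1.12

1.12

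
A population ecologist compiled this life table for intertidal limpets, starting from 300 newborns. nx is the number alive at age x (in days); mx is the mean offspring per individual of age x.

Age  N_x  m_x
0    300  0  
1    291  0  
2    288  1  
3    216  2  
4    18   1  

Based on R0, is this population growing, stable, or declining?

lx = nx/n0 = nx/300: 1, 0.97, 0.96, 0.72, 0.06
R0 = Σ lx·mx = 0 + 0 + 0.96 + 1.44 + 0.06 = 2.46
R0 > 1, so the population is growing.

growing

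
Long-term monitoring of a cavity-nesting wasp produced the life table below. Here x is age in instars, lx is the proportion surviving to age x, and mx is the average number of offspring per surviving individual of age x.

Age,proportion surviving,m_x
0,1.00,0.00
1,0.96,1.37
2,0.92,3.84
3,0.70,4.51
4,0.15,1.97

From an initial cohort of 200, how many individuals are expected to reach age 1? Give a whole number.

Expected survivors = N0 · l_1 = 200 × 0.96 = 192 → 192

192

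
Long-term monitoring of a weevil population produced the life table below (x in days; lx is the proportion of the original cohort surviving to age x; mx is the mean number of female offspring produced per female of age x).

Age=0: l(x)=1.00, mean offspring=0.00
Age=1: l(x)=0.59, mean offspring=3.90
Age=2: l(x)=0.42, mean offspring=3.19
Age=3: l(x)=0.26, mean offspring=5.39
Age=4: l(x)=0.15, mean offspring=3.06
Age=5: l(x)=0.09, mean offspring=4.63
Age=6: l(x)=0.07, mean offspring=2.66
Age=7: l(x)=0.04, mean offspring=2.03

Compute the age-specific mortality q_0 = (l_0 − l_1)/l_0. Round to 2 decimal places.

q_0 = (l_0 − l_1) / l_0 = (1 − 0.59) / 1
     = 0.41 / 1 = 0.41 → 0.41

0.41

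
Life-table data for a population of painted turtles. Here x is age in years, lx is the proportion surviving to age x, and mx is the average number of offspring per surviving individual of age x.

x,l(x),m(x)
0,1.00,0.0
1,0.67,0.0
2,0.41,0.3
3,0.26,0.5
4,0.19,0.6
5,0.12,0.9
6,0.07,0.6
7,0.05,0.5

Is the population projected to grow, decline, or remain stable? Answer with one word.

declining

R0 = Σ lx·mx = 0 + 0 + 0.123 + 0.13 + 0.114 + 0.108 + 0.042 + 0.025 = 0.542
R0 < 1, so the population is declining.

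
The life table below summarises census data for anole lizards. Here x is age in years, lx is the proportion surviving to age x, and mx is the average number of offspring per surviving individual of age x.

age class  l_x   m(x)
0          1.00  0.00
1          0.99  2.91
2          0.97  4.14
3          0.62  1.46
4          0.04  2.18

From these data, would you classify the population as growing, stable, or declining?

R0 = Σ lx·mx = 0 + 2.8809 + 4.0158 + 0.9052 + 0.0872 = 7.8891
R0 > 1, so the population is growing.

growing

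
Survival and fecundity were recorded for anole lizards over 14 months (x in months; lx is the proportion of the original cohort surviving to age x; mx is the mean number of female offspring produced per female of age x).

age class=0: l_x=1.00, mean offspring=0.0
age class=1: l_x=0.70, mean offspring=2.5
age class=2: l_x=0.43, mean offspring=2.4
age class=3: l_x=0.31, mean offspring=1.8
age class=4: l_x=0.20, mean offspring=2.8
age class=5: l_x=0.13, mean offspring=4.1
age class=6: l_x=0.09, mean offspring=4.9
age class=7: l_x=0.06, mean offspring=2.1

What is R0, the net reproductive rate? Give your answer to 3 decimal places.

lx·mx by age: 0, 1.75, 1.032, 0.558, 0.56, 0.533, 0.441, 0.126
R0 = Σ lx·mx = 5 → 5.000

5.000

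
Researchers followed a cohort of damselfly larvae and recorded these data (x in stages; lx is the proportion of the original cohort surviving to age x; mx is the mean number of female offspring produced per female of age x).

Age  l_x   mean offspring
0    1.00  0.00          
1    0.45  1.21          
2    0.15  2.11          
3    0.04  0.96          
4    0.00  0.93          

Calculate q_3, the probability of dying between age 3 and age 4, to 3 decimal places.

1.000

q_3 = (l_3 − l_4) / l_3 = (0.04 − 0) / 0.04
     = 0.04 / 0.04 = 1 → 1.000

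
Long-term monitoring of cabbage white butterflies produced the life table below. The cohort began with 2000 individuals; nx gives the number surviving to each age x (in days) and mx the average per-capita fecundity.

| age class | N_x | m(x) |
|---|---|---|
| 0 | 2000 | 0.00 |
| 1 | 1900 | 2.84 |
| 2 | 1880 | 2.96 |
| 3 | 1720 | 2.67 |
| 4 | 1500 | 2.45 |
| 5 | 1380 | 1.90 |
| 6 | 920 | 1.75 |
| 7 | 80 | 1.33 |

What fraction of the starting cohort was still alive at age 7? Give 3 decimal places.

0.040

l_7 = n_7/n_0 = 80/2000 = 0.04 → 0.040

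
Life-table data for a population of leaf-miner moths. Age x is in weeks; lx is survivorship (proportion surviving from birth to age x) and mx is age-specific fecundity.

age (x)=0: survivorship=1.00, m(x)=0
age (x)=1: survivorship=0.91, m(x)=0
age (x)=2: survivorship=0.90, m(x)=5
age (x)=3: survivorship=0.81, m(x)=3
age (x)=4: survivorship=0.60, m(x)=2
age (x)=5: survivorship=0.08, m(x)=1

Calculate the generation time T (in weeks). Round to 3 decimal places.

lx·mx: 0, 0, 4.5, 2.43, 1.2, 0.08 → R0 = 8.21
x·lx·mx: 0, 0, 9, 7.29, 4.8, 0.4 → Σ = 21.49
T = 21.49 / 8.21 = 2.61754… → 2.618

2.618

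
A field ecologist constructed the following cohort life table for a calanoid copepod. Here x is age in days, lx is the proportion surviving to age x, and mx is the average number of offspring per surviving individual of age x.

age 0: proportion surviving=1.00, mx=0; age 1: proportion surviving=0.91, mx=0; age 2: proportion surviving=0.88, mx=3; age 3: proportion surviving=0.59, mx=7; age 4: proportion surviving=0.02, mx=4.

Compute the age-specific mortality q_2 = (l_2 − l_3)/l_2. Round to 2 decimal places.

q_2 = (l_2 − l_3) / l_2 = (0.88 − 0.59) / 0.88
     = 0.29 / 0.88 = 0.329545… → 0.33

0.33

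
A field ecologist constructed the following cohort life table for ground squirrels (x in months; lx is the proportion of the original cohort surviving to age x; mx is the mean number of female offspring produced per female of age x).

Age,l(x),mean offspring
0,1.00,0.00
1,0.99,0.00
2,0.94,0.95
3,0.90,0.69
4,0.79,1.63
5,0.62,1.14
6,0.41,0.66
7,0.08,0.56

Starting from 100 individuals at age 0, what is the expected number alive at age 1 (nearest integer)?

99

Expected survivors = N0 · l_1 = 100 × 0.99 = 99 → 99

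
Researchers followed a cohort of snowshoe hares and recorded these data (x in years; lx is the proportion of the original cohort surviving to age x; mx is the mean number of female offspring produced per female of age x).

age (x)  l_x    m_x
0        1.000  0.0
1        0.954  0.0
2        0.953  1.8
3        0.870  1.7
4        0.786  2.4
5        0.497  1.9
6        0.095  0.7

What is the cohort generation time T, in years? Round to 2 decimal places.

3.37

lx·mx: 0, 0, 1.7154, 1.479, 1.8864, 0.9443, 0.0665 → R0 = 6.0916
x·lx·mx: 0, 0, 3.4308, 4.437, 7.5456, 4.7215, 0.399 → Σ = 20.5339
T = 20.5339 / 6.0916 = 3.370855… → 3.37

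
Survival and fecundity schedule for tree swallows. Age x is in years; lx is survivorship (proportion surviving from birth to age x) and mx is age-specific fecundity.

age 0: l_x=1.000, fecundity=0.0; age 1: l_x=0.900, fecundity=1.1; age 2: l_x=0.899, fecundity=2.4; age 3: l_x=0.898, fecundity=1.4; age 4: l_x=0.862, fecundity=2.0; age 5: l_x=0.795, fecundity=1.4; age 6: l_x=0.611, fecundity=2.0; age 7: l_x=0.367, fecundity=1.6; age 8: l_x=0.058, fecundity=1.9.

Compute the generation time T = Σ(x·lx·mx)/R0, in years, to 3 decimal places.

3.696

lx·mx: 0, 0.99, 2.1576, 1.2572, 1.724, 1.113, 1.222, 0.5872, 0.1102 → R0 = 9.1612
x·lx·mx: 0, 0.99, 4.3152, 3.7716, 6.896, 5.565, 7.332, 4.1104, 0.8816 → Σ = 33.8618
T = 33.8618 / 9.1612 = 3.696219… → 3.696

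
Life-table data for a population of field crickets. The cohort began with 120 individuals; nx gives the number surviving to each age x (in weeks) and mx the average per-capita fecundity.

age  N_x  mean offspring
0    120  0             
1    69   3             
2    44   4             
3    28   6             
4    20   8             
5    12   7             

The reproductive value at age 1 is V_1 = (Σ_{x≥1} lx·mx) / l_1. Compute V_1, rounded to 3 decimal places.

11.522

lx = nx/n0 = nx/120: 1, 0.575, 0.36667…, 0.23333…, 0.16667…, 0.1
lx·mx for x ≥ 1: 1.725, 1.466667…, 1.4…, 1.333333…, 0.7 → sum = 6.625…
V_1 = 6.625… / l_1 = 6.625… / 0.575 = 11.521739… → 11.522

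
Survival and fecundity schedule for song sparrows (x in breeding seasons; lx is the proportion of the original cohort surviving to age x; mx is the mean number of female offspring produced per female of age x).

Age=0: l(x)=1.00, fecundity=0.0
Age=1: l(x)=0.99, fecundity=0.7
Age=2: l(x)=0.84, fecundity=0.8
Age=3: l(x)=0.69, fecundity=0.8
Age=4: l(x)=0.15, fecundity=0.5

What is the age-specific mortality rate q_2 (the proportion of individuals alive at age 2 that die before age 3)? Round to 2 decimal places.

0.18

q_2 = (l_2 − l_3) / l_2 = (0.84 − 0.69) / 0.84
     = 0.15 / 0.84 = 0.178571… → 0.18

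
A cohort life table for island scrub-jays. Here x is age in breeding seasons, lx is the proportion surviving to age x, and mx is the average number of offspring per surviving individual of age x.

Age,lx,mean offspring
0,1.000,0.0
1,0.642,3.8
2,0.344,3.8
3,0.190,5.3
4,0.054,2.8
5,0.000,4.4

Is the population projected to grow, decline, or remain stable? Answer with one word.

R0 = Σ lx·mx = 0 + 2.4396 + 1.3072 + 1.007 + 0.1512 + 0 = 4.905
R0 > 1, so the population is growing.

growing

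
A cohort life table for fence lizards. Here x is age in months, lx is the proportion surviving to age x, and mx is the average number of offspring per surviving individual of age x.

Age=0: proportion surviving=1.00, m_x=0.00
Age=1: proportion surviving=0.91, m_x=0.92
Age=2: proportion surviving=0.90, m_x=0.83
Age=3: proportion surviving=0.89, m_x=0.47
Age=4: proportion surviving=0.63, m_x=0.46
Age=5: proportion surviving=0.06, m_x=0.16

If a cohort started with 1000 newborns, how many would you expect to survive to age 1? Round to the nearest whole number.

910

Expected survivors = N0 · l_1 = 1000 × 0.91 = 910 → 910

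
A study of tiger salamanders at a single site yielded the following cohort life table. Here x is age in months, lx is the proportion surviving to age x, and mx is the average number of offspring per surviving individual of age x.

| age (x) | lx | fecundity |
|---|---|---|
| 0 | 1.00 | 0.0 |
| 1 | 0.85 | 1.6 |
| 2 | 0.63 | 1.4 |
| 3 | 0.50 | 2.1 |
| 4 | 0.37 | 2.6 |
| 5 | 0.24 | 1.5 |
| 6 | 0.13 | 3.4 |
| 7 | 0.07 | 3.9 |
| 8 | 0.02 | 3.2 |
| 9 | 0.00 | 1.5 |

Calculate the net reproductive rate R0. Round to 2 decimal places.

5.39

lx·mx by age: 0, 1.36, 0.882, 1.05, 0.962, 0.36, 0.442, 0.273, 0.064, 0
R0 = Σ lx·mx = 5.393 → 5.39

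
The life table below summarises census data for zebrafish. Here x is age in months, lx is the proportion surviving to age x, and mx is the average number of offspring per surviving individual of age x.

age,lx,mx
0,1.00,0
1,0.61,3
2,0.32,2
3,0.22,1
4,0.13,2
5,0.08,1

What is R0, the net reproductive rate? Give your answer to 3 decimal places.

3.030

lx·mx by age: 0, 1.83, 0.64, 0.22, 0.26, 0.08
R0 = Σ lx·mx = 3.03 → 3.030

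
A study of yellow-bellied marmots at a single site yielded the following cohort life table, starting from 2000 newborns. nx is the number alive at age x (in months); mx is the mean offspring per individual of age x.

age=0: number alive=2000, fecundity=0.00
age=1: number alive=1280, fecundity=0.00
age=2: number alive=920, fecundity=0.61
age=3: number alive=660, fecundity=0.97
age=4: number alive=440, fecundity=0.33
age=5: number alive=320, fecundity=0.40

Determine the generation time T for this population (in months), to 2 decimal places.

2.89

lx = nx/n0 = nx/2000: 1, 0.64, 0.46, 0.33, 0.22, 0.16
lx·mx: 0, 0, 0.2806, 0.3201, 0.0726, 0.064 → R0 = 0.7373
x·lx·mx: 0, 0, 0.5612, 0.9603, 0.2904, 0.32 → Σ = 2.1319
T = 2.1319 / 0.7373 = 2.891496… → 2.89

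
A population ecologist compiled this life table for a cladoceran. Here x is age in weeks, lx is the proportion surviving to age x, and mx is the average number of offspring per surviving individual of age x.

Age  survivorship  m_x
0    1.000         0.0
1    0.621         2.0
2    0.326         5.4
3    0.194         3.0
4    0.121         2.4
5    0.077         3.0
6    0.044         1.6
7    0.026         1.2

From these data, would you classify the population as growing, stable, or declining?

R0 = Σ lx·mx = 0 + 1.242 + 1.7604 + 0.582 + 0.2904 + 0.231 + 0.0704 + 0.0312 = 4.2074
R0 > 1, so the population is growing.

growing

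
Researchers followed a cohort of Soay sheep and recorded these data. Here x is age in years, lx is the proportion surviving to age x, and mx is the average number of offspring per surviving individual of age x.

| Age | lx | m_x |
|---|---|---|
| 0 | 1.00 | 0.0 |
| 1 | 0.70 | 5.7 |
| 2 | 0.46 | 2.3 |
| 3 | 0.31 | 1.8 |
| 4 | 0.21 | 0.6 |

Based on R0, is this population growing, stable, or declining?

growing

R0 = Σ lx·mx = 0 + 3.99 + 1.058 + 0.558 + 0.126 = 5.732
R0 > 1, so the population is growing.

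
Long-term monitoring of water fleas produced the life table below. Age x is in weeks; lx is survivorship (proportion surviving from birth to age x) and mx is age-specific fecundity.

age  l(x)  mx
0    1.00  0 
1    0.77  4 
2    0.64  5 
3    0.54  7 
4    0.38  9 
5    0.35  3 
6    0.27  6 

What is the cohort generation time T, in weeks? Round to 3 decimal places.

lx·mx: 0, 3.08, 3.2, 3.78, 3.42, 1.05, 1.62 → R0 = 16.15
x·lx·mx: 0, 3.08, 6.4, 11.34, 13.68, 5.25, 9.72 → Σ = 49.47
T = 49.47 / 16.15 = 3.063158… → 3.063

3.063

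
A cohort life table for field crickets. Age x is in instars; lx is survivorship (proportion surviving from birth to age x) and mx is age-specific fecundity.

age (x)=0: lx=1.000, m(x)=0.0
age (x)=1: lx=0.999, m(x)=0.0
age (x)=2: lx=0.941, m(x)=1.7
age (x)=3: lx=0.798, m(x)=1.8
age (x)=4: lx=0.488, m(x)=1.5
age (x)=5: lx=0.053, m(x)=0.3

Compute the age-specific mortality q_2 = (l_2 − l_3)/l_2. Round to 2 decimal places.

q_2 = (l_2 − l_3) / l_2 = (0.941 − 0.798) / 0.941
     = 0.143 / 0.941 = 0.151966… → 0.15

0.15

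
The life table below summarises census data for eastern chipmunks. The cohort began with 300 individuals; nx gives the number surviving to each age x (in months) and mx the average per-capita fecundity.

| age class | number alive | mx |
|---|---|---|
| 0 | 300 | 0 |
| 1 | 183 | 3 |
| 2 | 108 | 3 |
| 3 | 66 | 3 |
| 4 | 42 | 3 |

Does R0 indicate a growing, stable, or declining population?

lx = nx/n0 = nx/300: 1, 0.61, 0.36, 0.22, 0.14
R0 = Σ lx·mx = 0 + 1.83 + 1.08 + 0.66 + 0.42 = 3.99
R0 > 1, so the population is growing.

growing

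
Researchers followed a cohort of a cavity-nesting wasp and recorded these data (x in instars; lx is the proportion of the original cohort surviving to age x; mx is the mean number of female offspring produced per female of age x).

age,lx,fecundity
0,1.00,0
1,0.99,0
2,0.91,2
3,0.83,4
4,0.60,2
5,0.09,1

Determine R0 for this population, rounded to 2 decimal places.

6.43

lx·mx by age: 0, 0, 1.82, 3.32, 1.2, 0.09
R0 = Σ lx·mx = 6.43 → 6.43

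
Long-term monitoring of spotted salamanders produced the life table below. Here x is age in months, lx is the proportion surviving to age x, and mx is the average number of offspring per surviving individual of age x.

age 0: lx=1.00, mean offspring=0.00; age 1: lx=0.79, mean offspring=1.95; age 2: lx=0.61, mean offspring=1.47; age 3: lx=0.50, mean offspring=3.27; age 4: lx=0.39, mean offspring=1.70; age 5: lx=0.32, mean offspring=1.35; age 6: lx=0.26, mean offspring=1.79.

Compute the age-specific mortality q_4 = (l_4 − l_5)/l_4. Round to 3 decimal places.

q_4 = (l_4 − l_5) / l_4 = (0.39 − 0.32) / 0.39
     = 0.07 / 0.39 = 0.179487… → 0.179

0.179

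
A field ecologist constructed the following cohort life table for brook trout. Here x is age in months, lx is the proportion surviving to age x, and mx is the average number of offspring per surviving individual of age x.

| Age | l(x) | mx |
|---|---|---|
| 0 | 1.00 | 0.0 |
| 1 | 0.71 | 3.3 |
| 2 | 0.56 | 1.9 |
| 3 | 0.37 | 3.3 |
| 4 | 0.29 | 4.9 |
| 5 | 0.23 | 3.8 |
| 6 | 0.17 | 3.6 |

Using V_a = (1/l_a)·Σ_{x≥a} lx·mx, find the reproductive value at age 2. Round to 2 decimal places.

9.27

lx·mx for x ≥ 2: 1.064, 1.221, 1.421, 0.874, 0.612 → sum = 5.192
V_2 = 5.192 / l_2 = 5.192 / 0.56 = 9.271429… → 9.27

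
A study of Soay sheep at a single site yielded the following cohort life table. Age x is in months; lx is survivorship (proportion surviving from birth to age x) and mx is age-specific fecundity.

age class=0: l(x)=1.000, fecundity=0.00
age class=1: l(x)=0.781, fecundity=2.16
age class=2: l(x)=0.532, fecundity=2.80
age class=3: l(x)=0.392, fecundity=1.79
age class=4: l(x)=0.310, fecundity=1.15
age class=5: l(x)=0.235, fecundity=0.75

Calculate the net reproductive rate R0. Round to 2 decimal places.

4.41

lx·mx by age: 0, 1.68696, 1.4896, 0.70168, 0.3565, 0.17625
R0 = Σ lx·mx = 4.41099 → 4.41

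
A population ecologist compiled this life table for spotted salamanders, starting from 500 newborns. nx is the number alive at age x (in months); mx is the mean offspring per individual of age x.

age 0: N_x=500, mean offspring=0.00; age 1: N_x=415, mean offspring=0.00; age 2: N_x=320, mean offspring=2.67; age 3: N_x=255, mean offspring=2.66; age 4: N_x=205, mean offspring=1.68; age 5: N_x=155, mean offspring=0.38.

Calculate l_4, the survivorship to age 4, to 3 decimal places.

l_4 = n_4/n_0 = 205/500 = 0.41 → 0.410

0.410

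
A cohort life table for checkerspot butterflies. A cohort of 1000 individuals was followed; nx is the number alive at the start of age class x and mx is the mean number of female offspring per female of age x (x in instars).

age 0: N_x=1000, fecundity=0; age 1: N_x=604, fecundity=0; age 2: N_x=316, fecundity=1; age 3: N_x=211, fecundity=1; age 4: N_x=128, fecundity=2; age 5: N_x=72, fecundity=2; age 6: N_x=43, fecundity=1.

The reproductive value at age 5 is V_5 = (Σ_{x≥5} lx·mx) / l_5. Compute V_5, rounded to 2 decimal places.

2.60

lx = nx/n0 = nx/1000: 1, 0.604, 0.316, 0.211, 0.128, 0.072, 0.043
lx·mx for x ≥ 5: 0.144, 0.043 → sum = 0.187
V_5 = 0.187 / l_5 = 0.187 / 0.072 = 2.597222… → 2.60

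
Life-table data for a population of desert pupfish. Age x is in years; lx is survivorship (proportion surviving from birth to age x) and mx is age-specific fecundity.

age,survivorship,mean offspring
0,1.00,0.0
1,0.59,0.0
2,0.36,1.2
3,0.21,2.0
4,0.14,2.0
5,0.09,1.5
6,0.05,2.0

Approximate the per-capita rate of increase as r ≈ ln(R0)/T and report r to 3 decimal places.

R0 = Σ lx·mx = 0 + 0 + 0.432 + 0.42 + 0.28 + 0.135 + 0.1 = 1.367
Σ x·lx·mx = 4.519; T = 4.519/1.367 = 3.30578…
r ≈ ln(R0)/T = ln(1.367)/3.30578… = 0.09457… → 0.095

0.095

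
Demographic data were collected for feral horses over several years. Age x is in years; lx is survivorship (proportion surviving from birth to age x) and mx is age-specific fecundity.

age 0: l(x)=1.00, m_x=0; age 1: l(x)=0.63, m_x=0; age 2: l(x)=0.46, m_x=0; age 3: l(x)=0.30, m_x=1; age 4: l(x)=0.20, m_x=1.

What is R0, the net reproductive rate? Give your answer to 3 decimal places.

0.500

lx·mx by age: 0, 0, 0, 0.3, 0.2
R0 = Σ lx·mx = 0.5 → 0.500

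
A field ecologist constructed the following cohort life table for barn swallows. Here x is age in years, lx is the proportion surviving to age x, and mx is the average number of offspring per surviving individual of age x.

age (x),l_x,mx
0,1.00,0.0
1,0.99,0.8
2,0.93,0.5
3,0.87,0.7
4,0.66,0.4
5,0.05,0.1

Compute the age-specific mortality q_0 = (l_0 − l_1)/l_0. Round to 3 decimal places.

q_0 = (l_0 − l_1) / l_0 = (1 − 0.99) / 1
     = 0.01 / 1 = 0.01 → 0.010

0.010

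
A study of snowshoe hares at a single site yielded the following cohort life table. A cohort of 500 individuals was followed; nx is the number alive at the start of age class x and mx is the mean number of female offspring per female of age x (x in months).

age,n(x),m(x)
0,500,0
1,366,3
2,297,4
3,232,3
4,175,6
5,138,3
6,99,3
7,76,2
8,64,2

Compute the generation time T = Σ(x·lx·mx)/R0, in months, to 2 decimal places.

3.13

lx = nx/n0 = nx/500: 1, 0.732, 0.594, 0.464, 0.35, 0.276, 0.198, 0.152, 0.128
lx·mx: 0, 2.196, 2.376, 1.392, 2.1, 0.828, 0.594, 0.304, 0.256 → R0 = 10.046
x·lx·mx: 0, 2.196, 4.752, 4.176, 8.4, 4.14, 3.564, 2.128, 2.048 → Σ = 31.404
T = 31.404 / 10.046 = 3.12602… → 3.13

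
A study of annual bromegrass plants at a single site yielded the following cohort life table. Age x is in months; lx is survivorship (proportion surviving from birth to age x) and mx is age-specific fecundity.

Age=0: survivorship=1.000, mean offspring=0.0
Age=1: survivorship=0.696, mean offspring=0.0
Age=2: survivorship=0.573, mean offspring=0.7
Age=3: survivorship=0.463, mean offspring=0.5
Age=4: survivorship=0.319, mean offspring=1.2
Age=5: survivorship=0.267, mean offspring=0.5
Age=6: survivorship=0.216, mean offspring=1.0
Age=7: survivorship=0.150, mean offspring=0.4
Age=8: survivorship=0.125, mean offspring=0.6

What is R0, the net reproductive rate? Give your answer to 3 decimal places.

1.500

lx·mx by age: 0, 0, 0.4011, 0.2315, 0.3828, 0.1335, 0.216, 0.06, 0.075
R0 = Σ lx·mx = 1.4999 → 1.500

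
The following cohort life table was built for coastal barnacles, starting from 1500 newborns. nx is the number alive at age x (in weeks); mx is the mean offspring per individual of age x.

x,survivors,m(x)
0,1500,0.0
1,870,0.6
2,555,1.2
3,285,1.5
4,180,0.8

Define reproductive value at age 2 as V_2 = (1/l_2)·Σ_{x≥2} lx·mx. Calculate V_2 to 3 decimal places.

lx = nx/n0 = nx/1500: 1, 0.58, 0.37, 0.19, 0.12
lx·mx for x ≥ 2: 0.444, 0.285, 0.096 → sum = 0.825
V_2 = 0.825 / l_2 = 0.825 / 0.37 = 2.22973… → 2.230

2.230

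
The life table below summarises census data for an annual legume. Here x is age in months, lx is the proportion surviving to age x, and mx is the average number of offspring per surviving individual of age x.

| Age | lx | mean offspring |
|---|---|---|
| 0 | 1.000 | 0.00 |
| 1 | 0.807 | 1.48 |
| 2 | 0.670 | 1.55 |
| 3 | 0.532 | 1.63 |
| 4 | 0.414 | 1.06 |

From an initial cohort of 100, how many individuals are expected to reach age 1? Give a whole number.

Expected survivors = N0 · l_1 = 100 × 0.807 = 80.7 → 81

81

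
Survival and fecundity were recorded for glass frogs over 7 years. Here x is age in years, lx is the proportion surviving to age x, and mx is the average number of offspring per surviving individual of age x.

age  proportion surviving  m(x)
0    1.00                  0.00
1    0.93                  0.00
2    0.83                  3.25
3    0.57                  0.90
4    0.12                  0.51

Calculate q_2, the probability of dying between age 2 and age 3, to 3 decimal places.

0.313

q_2 = (l_2 − l_3) / l_2 = (0.83 − 0.57) / 0.83
     = 0.26 / 0.83 = 0.313253… → 0.313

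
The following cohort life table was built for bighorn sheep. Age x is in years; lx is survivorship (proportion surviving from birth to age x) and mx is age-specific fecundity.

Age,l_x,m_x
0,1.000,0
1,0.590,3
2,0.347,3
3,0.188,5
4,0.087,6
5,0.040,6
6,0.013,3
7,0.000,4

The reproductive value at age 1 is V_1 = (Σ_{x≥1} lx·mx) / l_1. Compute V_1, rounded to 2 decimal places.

lx·mx for x ≥ 1: 1.77, 1.041, 0.94, 0.522, 0.24, 0.039, 0 → sum = 4.552
V_1 = 4.552 / l_1 = 4.552 / 0.59 = 7.715254… → 7.72

7.72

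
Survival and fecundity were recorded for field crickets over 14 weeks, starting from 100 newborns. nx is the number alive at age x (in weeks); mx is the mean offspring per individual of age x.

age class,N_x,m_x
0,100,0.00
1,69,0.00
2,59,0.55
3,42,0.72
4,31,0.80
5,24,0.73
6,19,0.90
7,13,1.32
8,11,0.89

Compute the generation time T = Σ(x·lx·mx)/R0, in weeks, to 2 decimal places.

4.32

lx = nx/n0 = nx/100: 1, 0.69, 0.59, 0.42, 0.31, 0.24, 0.19, 0.13, 0.11
lx·mx: 0, 0, 0.3245, 0.3024, 0.248, 0.1752, 0.171, 0.1716, 0.0979 → R0 = 1.4906
x·lx·mx: 0, 0, 0.649, 0.9072, 0.992, 0.876, 1.026, 1.2012, 0.7832 → Σ = 6.4346
T = 6.4346 / 1.4906 = 4.316785… → 4.32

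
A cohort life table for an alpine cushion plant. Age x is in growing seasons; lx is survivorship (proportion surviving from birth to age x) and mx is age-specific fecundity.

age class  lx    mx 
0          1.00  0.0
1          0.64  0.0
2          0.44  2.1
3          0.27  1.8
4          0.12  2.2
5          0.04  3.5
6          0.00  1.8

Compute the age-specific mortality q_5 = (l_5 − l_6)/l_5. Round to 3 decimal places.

q_5 = (l_5 − l_6) / l_5 = (0.04 − 0) / 0.04
     = 0.04 / 0.04 = 1 → 1.000

1.000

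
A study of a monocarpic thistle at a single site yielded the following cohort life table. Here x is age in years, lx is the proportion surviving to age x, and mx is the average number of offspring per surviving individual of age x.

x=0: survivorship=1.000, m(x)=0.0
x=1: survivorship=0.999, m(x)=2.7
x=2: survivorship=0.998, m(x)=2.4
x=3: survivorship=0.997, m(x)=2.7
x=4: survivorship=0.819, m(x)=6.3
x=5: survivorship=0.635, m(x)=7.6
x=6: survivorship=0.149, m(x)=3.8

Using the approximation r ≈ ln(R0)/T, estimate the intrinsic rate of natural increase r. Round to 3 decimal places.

0.837

R0 = Σ lx·mx = 0 + 2.6973 + 2.3952 + 2.6919 + 5.1597 + 4.826 + 0.5662 = 18.3363
Σ x·lx·mx = 63.7294; T = 63.7294/18.3363 = 3.47559…
r ≈ ln(R0)/T = ln(18.3363)/3.47559… = 0.83695… → 0.837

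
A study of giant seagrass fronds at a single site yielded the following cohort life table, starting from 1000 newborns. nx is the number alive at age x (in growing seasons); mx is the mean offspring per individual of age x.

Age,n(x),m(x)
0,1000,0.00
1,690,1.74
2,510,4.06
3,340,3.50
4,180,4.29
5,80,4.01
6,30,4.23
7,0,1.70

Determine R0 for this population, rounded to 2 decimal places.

5.68

lx = nx/n0 = nx/1000: 1, 0.69, 0.51, 0.34, 0.18, 0.08, 0.03, 0
lx·mx by age: 0, 1.2006, 2.0706, 1.19, 0.7722, 0.3208, 0.1269, 0
R0 = Σ lx·mx = 5.6811 → 5.68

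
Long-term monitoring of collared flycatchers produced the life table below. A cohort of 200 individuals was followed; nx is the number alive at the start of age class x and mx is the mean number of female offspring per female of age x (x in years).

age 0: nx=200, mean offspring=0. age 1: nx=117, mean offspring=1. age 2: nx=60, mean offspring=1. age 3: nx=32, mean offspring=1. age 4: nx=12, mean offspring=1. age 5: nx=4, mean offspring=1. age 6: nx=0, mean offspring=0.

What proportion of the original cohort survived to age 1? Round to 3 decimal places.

0.585

l_1 = n_1/n_0 = 117/200 = 0.585 → 0.585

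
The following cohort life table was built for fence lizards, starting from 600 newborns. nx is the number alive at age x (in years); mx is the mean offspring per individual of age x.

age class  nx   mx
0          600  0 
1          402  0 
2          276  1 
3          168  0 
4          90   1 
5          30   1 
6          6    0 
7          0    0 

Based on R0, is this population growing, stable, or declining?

lx = nx/n0 = nx/600: 1, 0.67, 0.46, 0.28, 0.15, 0.05, 0.01, 0
R0 = Σ lx·mx = 0 + 0 + 0.46 + 0 + 0.15 + 0.05 + 0 + 0 = 0.66
R0 < 1, so the population is declining.

declining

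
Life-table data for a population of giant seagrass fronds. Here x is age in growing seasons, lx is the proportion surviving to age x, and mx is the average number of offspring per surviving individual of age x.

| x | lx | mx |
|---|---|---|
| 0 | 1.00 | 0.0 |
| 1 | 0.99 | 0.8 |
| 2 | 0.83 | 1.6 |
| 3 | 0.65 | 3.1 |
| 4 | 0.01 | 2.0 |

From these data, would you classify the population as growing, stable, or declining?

R0 = Σ lx·mx = 0 + 0.792 + 1.328 + 2.015 + 0.02 = 4.155
R0 > 1, so the population is growing.

growing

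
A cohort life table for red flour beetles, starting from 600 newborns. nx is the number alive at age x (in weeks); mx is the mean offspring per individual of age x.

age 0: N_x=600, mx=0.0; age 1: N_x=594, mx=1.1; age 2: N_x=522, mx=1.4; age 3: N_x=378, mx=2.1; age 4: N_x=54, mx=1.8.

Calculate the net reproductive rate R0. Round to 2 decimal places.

lx = nx/n0 = nx/600: 1, 0.99, 0.87, 0.63, 0.09
lx·mx by age: 0, 1.089, 1.218, 1.323, 0.162
R0 = Σ lx·mx = 3.792 → 3.79

3.79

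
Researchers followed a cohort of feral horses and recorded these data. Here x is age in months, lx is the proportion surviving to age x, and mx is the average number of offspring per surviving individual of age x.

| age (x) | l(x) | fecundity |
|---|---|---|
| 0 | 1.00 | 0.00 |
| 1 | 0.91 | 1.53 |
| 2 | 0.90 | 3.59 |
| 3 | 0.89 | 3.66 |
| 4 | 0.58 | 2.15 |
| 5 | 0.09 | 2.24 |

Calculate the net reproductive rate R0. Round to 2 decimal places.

9.33

lx·mx by age: 0, 1.3923, 3.231, 3.2574, 1.247, 0.2016
R0 = Σ lx·mx = 9.3293 → 9.33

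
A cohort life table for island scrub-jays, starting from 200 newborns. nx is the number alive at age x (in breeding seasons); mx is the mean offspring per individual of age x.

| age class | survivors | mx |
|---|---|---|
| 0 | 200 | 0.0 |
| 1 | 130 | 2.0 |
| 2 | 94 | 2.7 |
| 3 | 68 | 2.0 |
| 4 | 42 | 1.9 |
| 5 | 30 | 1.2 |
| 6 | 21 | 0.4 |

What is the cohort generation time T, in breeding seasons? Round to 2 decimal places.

2.23

lx = nx/n0 = nx/200: 1, 0.65, 0.47, 0.34, 0.21, 0.15, 0.105
lx·mx: 0, 1.3, 1.269, 0.68, 0.399, 0.18, 0.042 → R0 = 3.87
x·lx·mx: 0, 1.3, 2.538, 2.04, 1.596, 0.9, 0.252 → Σ = 8.626
T = 8.626 / 3.87 = 2.228941… → 2.23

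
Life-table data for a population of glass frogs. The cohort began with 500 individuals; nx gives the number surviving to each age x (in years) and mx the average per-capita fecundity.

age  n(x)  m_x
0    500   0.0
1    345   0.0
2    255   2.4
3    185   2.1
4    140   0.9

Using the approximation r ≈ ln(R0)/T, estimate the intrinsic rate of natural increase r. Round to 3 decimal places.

lx = nx/n0 = nx/500: 1, 0.69, 0.51, 0.37, 0.28
R0 = Σ lx·mx = 0 + 0 + 1.224 + 0.777 + 0.252 = 2.253
Σ x·lx·mx = 5.787; T = 5.787/2.253 = 2.56858…
r ≈ ln(R0)/T = ln(2.253)/2.56858… = 0.31623… → 0.316

0.316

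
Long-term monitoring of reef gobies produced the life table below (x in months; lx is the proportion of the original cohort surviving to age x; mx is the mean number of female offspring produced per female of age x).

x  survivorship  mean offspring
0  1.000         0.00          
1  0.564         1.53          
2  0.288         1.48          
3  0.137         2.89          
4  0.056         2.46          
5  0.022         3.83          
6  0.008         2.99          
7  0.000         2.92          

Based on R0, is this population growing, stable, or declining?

R0 = Σ lx·mx = 0 + 0.86292 + 0.42624 + 0.39593 + 0.13776 + 0.08426 + 0.02392 + 0 = 1.93103
R0 > 1, so the population is growing.

growing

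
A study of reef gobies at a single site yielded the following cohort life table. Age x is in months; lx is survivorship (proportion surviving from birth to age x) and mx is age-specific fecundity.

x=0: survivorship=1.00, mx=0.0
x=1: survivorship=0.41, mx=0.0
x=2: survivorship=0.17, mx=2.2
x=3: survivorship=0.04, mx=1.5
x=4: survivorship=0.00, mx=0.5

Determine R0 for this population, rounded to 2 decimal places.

lx·mx by age: 0, 0, 0.374, 0.06, 0
R0 = Σ lx·mx = 0.434 → 0.43

0.43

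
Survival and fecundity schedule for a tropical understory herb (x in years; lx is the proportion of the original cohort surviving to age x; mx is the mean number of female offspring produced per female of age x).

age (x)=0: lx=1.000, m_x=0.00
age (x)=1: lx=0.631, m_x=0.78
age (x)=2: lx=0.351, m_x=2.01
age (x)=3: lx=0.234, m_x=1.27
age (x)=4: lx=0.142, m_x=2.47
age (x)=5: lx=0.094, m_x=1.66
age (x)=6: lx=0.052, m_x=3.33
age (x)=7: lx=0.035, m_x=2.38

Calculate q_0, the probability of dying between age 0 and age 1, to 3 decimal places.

0.369

q_0 = (l_0 − l_1) / l_0 = (1 − 0.631) / 1
     = 0.369 / 1 = 0.369 → 0.369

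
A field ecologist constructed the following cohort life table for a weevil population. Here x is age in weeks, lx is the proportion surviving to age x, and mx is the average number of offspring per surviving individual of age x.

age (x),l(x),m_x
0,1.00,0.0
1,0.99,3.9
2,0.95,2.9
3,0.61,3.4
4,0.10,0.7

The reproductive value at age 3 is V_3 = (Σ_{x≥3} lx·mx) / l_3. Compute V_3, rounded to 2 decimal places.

lx·mx for x ≥ 3: 2.074, 0.07 → sum = 2.144
V_3 = 2.144 / l_3 = 2.144 / 0.61 = 3.514754… → 3.51

3.51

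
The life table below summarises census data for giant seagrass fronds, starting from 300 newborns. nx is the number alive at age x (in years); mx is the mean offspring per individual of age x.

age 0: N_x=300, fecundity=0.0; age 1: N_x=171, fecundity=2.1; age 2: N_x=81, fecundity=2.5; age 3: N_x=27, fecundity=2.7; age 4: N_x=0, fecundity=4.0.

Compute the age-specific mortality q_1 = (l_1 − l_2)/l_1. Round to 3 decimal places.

0.526

lx = nx/n0 = nx/300: 1, 0.57, 0.27, 0.09, 0
q_1 = (l_1 − l_2) / l_1 = (0.57 − 0.27) / 0.57
     = 0.3 / 0.57 = 0.526316… → 0.526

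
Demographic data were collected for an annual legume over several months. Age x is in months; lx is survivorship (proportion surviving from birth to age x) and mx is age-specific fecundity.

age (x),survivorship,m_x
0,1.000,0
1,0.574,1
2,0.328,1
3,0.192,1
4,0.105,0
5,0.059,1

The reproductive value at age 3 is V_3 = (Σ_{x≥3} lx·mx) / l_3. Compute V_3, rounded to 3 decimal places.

1.307

lx·mx for x ≥ 3: 0.192, 0, 0.059 → sum = 0.251
V_3 = 0.251 / l_3 = 0.251 / 0.192 = 1.307292… → 1.307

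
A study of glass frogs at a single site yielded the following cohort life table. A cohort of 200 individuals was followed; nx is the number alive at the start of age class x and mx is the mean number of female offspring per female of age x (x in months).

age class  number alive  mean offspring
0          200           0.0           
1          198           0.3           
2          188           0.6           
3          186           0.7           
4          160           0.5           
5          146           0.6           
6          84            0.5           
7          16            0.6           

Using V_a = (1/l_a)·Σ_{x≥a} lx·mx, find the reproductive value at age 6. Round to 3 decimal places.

lx = nx/n0 = nx/200: 1, 0.99, 0.94, 0.93, 0.8, 0.73, 0.42, 0.08
lx·mx for x ≥ 6: 0.21, 0.048 → sum = 0.258
V_6 = 0.258 / l_6 = 0.258 / 0.42 = 0.614286… → 0.614

0.614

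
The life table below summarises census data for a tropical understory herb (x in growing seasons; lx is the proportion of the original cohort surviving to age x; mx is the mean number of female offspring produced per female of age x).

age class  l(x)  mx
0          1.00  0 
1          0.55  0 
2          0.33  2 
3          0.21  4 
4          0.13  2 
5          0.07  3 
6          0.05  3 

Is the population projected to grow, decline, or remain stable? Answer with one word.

growing

R0 = Σ lx·mx = 0 + 0 + 0.66 + 0.84 + 0.26 + 0.21 + 0.15 = 2.12
R0 > 1, so the population is growing.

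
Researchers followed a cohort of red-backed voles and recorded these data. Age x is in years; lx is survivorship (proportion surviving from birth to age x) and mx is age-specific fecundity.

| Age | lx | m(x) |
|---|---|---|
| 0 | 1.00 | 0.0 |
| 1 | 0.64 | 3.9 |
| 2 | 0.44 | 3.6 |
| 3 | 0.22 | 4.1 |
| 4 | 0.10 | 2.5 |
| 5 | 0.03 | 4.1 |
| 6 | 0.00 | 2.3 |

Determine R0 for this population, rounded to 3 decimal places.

lx·mx by age: 0, 2.496, 1.584, 0.902, 0.25, 0.123, 0
R0 = Σ lx·mx = 5.355 → 5.355

5.355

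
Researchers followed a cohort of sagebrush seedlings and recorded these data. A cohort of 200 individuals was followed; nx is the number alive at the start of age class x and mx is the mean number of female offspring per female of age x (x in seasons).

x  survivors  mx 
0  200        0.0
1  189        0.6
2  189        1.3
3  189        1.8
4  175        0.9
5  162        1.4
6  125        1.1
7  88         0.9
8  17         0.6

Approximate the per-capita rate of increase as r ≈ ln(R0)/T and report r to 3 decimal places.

0.508

lx = nx/n0 = nx/200: 1, 0.945, 0.945, 0.945, 0.875, 0.81, 0.625, 0.44, 0.085
R0 = Σ lx·mx = 0 + 0.567 + 1.2285 + 1.701 + 0.7875 + 1.134 + 0.6875 + 0.396 + 0.051 = 6.5525
Σ x·lx·mx = 24.252; T = 24.252/6.5525 = 3.70118…
r ≈ ln(R0)/T = ln(6.5525)/3.70118… = 0.5079… → 0.508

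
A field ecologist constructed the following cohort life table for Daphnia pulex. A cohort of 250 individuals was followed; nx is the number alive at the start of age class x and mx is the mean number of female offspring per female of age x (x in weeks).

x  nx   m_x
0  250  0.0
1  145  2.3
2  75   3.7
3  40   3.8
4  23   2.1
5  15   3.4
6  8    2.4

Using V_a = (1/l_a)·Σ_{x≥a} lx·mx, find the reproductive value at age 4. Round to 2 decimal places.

5.15

lx = nx/n0 = nx/250: 1, 0.58, 0.3, 0.16, 0.092, 0.06, 0.032
lx·mx for x ≥ 4: 0.1932, 0.204, 0.0768 → sum = 0.474
V_4 = 0.474 / l_4 = 0.474 / 0.092 = 5.152174… → 5.15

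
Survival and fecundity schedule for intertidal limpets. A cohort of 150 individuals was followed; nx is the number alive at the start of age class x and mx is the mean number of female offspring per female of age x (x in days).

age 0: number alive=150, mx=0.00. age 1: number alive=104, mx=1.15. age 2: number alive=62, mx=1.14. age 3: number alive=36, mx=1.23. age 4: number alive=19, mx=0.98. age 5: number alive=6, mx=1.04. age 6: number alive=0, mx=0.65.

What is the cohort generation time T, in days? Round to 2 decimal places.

1.93

lx = nx/n0 = nx/150: 1, 0.69333…, 0.41333…, 0.24, 0.12667…, 0.04, 0
lx·mx: 0, 0.797333…, 0.4712…, 0.2952, 0.124133…, 0.0416, 0 → R0 = 1.729467…
x·lx·mx: 0, 0.797333…, 0.9424…, 0.8856, 0.496533…, 0.208, 0 → Σ = 3.329867…
T = 3.329867… / 1.729467… = 1.925372… → 1.93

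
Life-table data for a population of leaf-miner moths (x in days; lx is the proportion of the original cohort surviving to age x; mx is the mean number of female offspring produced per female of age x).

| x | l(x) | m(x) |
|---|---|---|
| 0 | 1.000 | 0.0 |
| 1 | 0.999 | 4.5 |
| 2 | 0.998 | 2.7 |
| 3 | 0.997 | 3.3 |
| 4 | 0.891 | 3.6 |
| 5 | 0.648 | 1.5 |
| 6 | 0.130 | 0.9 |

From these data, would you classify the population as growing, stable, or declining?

R0 = Σ lx·mx = 0 + 4.4955 + 2.6946 + 3.2901 + 3.2076 + 0.972 + 0.117 = 14.7768
R0 > 1, so the population is growing.

growing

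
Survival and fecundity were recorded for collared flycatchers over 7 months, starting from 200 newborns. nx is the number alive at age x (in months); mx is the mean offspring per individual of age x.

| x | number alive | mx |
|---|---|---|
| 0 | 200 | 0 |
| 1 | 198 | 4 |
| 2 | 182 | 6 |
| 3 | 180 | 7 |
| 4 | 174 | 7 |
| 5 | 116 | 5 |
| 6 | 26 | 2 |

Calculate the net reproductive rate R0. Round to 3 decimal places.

24.970

lx = nx/n0 = nx/200: 1, 0.99, 0.91, 0.9, 0.87, 0.58, 0.13
lx·mx by age: 0, 3.96, 5.46, 6.3, 6.09, 2.9, 0.26
R0 = Σ lx·mx = 24.97 → 24.970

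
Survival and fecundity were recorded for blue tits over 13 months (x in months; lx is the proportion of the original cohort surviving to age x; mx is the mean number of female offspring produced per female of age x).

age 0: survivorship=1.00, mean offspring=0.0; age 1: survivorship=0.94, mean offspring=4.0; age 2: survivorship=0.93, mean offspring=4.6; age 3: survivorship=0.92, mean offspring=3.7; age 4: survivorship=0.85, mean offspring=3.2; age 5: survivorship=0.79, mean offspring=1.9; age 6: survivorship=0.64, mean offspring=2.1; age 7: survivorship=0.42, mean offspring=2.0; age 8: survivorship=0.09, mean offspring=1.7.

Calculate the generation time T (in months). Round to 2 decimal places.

lx·mx: 0, 3.76, 4.278, 3.404, 2.72, 1.501, 1.344, 0.84, 0.153 → R0 = 18
x·lx·mx: 0, 3.76, 8.556, 10.212, 10.88, 7.505, 8.064, 5.88, 1.224 → Σ = 56.081
T = 56.081 / 18 = 3.115611… → 3.12

3.12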